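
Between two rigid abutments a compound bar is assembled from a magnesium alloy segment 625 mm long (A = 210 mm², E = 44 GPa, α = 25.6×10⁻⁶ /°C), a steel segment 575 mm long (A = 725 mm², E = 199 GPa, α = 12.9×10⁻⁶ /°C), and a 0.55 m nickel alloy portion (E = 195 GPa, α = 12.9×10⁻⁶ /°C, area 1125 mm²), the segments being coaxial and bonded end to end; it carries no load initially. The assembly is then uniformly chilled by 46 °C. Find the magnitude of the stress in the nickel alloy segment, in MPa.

If the supports were absent, the total length change would be Σ αᵢΔT Lᵢ = 25.6×10⁻⁶×46×625 + 12.9×10⁻⁶×46×575 + 12.9×10⁻⁶×46×550 = 1.404 mm.
The rigid supports impose zero overall length change; the single axial force P common to all segments must satisfy P Σ Lᵢ/(AᵢEᵢ) = δ_free.
Σ Lᵢ/(AᵢEᵢ) = 625/(210×44×10³) + 575/(725×199×10³) + 550/(1125×195×10³) = 7.413×10⁻⁵ mm/N.
So P = 1.404 / 7.413×10⁻⁵ = 18.93 kN, tensile.
σ_{nickel alloy} = P / A = 18930 / 1125 = 16.83 MPa.

σ ≈ 16.8 MPa (tensile)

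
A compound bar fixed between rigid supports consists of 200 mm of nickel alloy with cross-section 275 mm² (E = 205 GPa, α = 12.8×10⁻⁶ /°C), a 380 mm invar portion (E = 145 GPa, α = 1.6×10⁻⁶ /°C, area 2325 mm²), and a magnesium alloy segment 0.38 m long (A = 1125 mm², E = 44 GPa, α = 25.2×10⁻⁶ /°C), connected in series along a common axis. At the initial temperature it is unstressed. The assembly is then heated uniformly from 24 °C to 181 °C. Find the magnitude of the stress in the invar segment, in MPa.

σ ≈ 69.7 MPa (compressive)

Free thermal expansion of the whole bar: Σ αᵢΔT Lᵢ = 12.8×10⁻⁶×157×200 + 1.6×10⁻⁶×157×380 + 25.2×10⁻⁶×157×380 = 2.001 mm.
Since the ends are fixed, an axial force P builds up, equal in every segment, with P · Σ Lᵢ/(AᵢEᵢ) = δ_free.
The series flexibility is Σ Lᵢ/(AᵢEᵢ) = 200/(275×205×10³) + 380/(2325×145×10³) + 380/(1125×44×10³) = 1.235×10⁻⁵ mm/N.
Hence P = δ_free / Σ(L/AE) = 2.001/1.235×10⁻⁵ = 162 kN (compressive).
σ_{invar} = P / A = 162000 / 2325 = 69.67 MPa.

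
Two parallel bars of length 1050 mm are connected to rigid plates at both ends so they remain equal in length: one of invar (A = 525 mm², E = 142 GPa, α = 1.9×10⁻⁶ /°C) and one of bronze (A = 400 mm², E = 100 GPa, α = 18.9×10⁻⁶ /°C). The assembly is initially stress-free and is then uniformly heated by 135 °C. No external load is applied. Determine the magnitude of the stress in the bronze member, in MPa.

Both members must finish at the same length. With the larger α, the bronze tends to over-expand; the plates restrain it, putting the bronze in compression and the invar in tension. With no external load the two internal forces are equal and opposite, magnitude P.
Setting the final lengths equal and cancelling L: (α₁ − α₂)ΔT = P/(A₁E₁) + P/(A₂E₂).
|α₁ − α₂|·ΔT = 17×10⁻⁶ × 135 = 0.002295.
1/(A₁E₁) + 1/(A₂E₂) = 1/(525×142×10³) + 1/(400×100×10³) = 3.841×10⁻⁸ N⁻¹.
P = 0.002295 / 3.841×10⁻⁸ = 59740 N = 59.74 kN.
σ_{bronze} = P/A₂ = 59740/400 = 149.4 MPa, compressive.

σ ≈ 149 MPa (compressive)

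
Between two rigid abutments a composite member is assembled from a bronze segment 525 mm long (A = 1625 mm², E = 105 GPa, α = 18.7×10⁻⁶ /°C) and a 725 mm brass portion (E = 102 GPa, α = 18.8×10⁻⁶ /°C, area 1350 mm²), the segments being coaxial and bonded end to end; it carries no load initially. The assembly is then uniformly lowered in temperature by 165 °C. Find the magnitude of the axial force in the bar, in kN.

Free thermal contraction of the whole bar: Σ αᵢΔT Lᵢ = 18.7×10⁻⁶×165×525 + 18.8×10⁻⁶×165×725 = 3.869 mm.
The walls prevent any net length change, so an axial force P (same in every segment) develops. Compatibility: P · Σ Lᵢ/(AᵢEᵢ) = δ_free.
The series flexibility is Σ Lᵢ/(AᵢEᵢ) = 525/(1625×105×10³) + 725/(1350×102×10³) = 8.342×10⁻⁶ mm/N.
P = 3.869 / 8.342×10⁻⁶ = 463800 N = 463.8 kN, tensile.

P ≈ 464 kN (tensile)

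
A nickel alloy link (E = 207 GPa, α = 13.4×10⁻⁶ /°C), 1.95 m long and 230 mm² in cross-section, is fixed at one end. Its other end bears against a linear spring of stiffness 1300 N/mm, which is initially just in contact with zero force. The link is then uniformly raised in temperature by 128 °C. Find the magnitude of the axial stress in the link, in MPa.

σ ≈ 17.9 MPa (compressive)

The unrestrained thermal change is αΔT L = 13.4×10⁻⁶ × 128 × 1950 = 3.345 mm.
Let P be the compressive force at the spring. The link shortens elastically by PL/(AE) and the spring compresses by P/k; together these equal δ_free.
So P = δ_free / [L/(AE) + 1/k] = 3.345 / [ 1950/(230×207×10³) + 1/(1300) ].
P = 3.345 / 0.0008102 = 4128 N.
σ = P/A = 4128/230 = 17.95 MPa.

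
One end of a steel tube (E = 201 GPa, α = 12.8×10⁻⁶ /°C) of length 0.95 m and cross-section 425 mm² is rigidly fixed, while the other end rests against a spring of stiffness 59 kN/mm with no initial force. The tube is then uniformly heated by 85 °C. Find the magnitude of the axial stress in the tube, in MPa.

σ ≈ 86.6 MPa (compressive)

Free thermal expansion: δ_free = αΔT L = 12.8×10⁻⁶ × 85 × 950 = 1.034 mm.
With a force P in the spring, the elastic change of the tube is PL/(AE) and that of the spring is P/k; compatibility requires their sum to equal δ_free.
P [ L/(AE) + 1/k ] = δ_free → P [ 950/(425×201×10³) + 1/(59×10³) ] = 1.034.
P = 1.034 / 2.807×10⁻⁵ = 36820 N.
σ = P/A = 36820/425 = 86.64 MPa.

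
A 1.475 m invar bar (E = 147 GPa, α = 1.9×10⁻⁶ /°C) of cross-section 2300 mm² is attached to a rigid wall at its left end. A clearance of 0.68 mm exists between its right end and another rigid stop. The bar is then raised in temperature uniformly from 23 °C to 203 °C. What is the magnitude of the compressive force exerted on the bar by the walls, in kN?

P ≈ 0 kN

If the wall were absent the bar would grow by αΔT L = 1.9×10⁻⁶ × 180 × 1475 = 0.5044 mm.
This is smaller than the 0.68 mm clearance, so the bar expands freely without reaching the stop — the stress is zero.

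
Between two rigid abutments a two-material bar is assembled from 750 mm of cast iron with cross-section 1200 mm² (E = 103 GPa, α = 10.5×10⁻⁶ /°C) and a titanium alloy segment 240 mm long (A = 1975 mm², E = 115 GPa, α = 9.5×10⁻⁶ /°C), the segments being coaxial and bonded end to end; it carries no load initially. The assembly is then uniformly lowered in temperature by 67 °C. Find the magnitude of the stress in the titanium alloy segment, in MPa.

σ ≈ 48.4 MPa (tensile)

Free thermal contraction of the whole bar: Σ αᵢΔT Lᵢ = 10.5×10⁻⁶×67×750 + 9.5×10⁻⁶×67×240 = 0.6804 mm.
Since the ends are fixed, an axial force P builds up, equal in every segment, with P · Σ Lᵢ/(AᵢEᵢ) = δ_free.
Σ Lᵢ/(AᵢEᵢ) = 750/(1200×103×10³) + 240/(1975×115×10³) = 7.125×10⁻⁶ mm/N.
So P = 0.6804 / 7.125×10⁻⁶ = 95.5 kN, tensile.
σ_{titanium alloy} = P / A = 95500 / 1975 = 48.35 MPa.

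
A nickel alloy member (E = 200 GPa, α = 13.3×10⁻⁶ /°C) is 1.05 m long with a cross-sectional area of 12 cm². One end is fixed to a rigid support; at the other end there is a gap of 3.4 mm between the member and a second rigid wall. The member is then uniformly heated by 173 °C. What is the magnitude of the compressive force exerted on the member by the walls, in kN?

P ≈ 0 kN

Free thermal elongation = αΔT L = 13.3×10⁻⁶ × 173 × 1050 = 2.416 mm.
This is smaller than the 3.4 mm clearance, so the member expands freely without reaching the stop — the stress is zero.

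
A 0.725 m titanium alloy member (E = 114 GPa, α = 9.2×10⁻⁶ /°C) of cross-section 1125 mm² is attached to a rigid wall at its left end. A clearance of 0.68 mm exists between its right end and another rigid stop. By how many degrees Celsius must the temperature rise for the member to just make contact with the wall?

The gap closes when αΔT L = 0.68 mm, since the member is still unstressed at that instant.
So ΔT = g/(αL) = 0.68/(9.2×10⁻⁶ × 725) = 101.9 °C.

ΔT ≈ 102 °C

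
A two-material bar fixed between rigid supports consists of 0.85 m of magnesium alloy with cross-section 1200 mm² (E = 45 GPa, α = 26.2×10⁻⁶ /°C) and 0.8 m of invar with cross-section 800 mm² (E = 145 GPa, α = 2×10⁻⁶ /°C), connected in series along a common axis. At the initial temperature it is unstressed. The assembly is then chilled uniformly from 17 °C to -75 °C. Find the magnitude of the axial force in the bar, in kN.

P ≈ 97 kN (tensile)

If the supports were absent, the total length change would be Σ αᵢΔT Lᵢ = 26.2×10⁻⁶×92×850 + 2×10⁻⁶×92×800 = 2.196 mm.
The walls prevent any net length change, so an axial force P (same in every segment) develops. Compatibility: P · Σ Lᵢ/(AᵢEᵢ) = δ_free.
Σ Lᵢ/(AᵢEᵢ) = 850/(1200×45×10³) + 800/(800×145×10³) = 2.264×10⁻⁵ mm/N.
Hence P = δ_free / Σ(L/AE) = 2.196/2.264×10⁻⁵ = 97.01 kN (tensile).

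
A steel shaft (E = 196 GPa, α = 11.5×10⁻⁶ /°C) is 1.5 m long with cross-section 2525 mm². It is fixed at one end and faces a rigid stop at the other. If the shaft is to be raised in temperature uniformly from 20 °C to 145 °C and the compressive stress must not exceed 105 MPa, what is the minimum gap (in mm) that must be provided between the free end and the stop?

Free expansion if unrestrained: δ_free = αΔT L = 11.5×10⁻⁶ × 125 × 1500 = 2.156 mm.
At the allowable stress the elastic shortening the wall may impose is σL/E = 105 × 1500 / (196×10³) = 0.8036 mm.
The gap must absorb the remainder: g_min = 2.156 − 0.8036 = 1.353 mm.

g ≈ 1.35 mm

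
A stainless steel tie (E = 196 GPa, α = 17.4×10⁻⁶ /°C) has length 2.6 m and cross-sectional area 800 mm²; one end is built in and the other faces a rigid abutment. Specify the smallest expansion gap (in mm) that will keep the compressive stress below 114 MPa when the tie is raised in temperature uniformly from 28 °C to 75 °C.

Free expansion if unrestrained: δ_free = αΔT L = 17.4×10⁻⁶ × 47 × 2600 = 2.126 mm.
A stress of 114 MPa corresponds to the wall pushing the tie back by σL/E = 114×2600/(196×10³) = 1.512 mm.
The gap must absorb the remainder: g_min = 2.126 − 1.512 = 0.614 mm.

g ≈ 0.614 mm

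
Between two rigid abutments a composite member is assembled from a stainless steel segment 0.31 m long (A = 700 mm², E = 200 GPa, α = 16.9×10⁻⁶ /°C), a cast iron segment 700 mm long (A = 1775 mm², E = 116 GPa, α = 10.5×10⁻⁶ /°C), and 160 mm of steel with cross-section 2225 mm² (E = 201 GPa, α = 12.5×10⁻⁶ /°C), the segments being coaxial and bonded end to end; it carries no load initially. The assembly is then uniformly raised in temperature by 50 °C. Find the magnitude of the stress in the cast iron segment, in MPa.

Free thermal expansion of the whole bar: Σ αᵢΔT Lᵢ = 16.9×10⁻⁶×50×310 + 10.5×10⁻⁶×50×700 + 12.5×10⁻⁶×50×160 = 0.7294 mm.
The rigid supports impose zero overall length change; the single axial force P common to all segments must satisfy P Σ Lᵢ/(AᵢEᵢ) = δ_free.
The series flexibility is Σ Lᵢ/(AᵢEᵢ) = 310/(700×200×10³) + 700/(1775×116×10³) + 160/(2225×201×10³) = 5.972×10⁻⁶ mm/N.
P = 0.7294 / 5.972×10⁻⁶ = 122100 N = 122.1 kN, compressive.
σ_{cast iron} = P / A = 122100 / 1775 = 68.82 MPa.

σ ≈ 68.8 MPa (compressive)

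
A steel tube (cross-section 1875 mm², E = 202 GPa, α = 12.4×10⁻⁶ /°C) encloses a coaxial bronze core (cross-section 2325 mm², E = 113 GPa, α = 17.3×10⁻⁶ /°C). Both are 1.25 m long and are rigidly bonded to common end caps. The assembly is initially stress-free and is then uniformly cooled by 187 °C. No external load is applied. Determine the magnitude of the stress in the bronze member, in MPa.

Both members must finish at the same length. With the larger α, the bronze tends to over-contract; the plates restrain it, putting the bronze in tension and the steel in compression. With no external load the two internal forces are equal and opposite, magnitude P.
Setting the final lengths equal and cancelling L: (α₁ − α₂)ΔT = P/(A₁E₁) + P/(A₂E₂).
|α₁ − α₂|·ΔT = 4.9×10⁻⁶ × 187 = 0.0009163.
1/(A₁E₁) + 1/(A₂E₂) = 1/(1875×202×10³) + 1/(2325×113×10³) = 6.447×10⁻⁹ N⁻¹.
P = 0.0009163 / 6.447×10⁻⁹ = 142100 N = 142.1 kN.
σ_{bronze} = P/A₂ = 142100/2325 = 61.13 MPa, tensile.

σ ≈ 61.1 MPa (tensile)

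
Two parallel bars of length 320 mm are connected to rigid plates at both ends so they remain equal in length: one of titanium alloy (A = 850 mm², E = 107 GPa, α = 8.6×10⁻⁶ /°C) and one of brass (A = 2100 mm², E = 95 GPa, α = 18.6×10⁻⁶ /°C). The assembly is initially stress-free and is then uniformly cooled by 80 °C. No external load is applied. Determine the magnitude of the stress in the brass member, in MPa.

σ ≈ 23.8 MPa (tensile)

Equilibrium of a rigid end plate with no external load gives equal and opposite internal forces ±P in the two members. Since α_{brass} > α_{titanium alloy}, cooling drives the brass into tension and the titanium alloy into compression.
Equating the net (thermal + elastic) strains gives |α₁ − α₂|·ΔT = P·[1/(A₁E₁) + 1/(A₂E₂)].
|α₁ − α₂|·ΔT = 10×10⁻⁶ × 80 = 0.0008.
1/(A₁E₁) + 1/(A₂E₂) = 1/(850×107×10³) + 1/(2100×95×10³) = 1.601×10⁻⁸ N⁻¹.
So P = 0.0008 / 1.601×10⁻⁸ = 49.98 kN.
σ_{brass} = P/A₂ = 49980/2100 = 23.8 MPa, tensile.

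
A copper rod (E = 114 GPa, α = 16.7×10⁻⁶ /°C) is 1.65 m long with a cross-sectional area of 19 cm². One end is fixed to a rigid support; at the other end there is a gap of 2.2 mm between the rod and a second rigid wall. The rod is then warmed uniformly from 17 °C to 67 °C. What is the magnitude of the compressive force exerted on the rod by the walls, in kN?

P ≈ 0 kN

If the wall were absent the rod would grow by αΔT L = 16.7×10⁻⁶ × 50 × 1650 = 1.378 mm.
Since δ_free = 1.38 mm is less than the 2.2 mm gap, the rod never touches the wall. No axial force develops.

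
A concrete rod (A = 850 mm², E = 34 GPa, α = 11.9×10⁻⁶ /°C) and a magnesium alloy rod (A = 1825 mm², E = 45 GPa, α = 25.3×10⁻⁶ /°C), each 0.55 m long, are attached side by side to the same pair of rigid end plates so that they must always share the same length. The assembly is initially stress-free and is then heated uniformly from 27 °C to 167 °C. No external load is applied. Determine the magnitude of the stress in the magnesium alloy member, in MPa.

σ ≈ 22 MPa (compressive)

The magnesium alloy has the larger α, so on heating it would change length more than the concrete if both were free. The rigid plates force a common final length, so the magnesium alloy is put into compression and the concrete into tension, with equal and opposite forces P (no external load).
Equating the net (thermal + elastic) strains gives |α₁ − α₂|·ΔT = P·[1/(A₁E₁) + 1/(A₂E₂)].
|α₁ − α₂|·ΔT = 13.4×10⁻⁶ × 140 = 0.001876.
1/(A₁E₁) + 1/(A₂E₂) = 1/(850×34×10³) + 1/(1825×45×10³) = 4.678×10⁻⁸ N⁻¹.
So P = 0.001876 / 4.678×10⁻⁸ = 40.1 kN.
σ_{magnesium alloy} = P/A₂ = 40100/1825 = 21.97 MPa, compressive.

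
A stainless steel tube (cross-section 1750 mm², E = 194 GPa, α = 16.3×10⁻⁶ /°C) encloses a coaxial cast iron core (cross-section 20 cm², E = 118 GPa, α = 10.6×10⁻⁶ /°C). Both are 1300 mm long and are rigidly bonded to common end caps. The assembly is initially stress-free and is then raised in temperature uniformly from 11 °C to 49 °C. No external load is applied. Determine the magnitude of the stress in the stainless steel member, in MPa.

Both members must finish at the same length. With the larger α, the stainless steel tends to over-expand; the plates restrain it, putting the stainless steel in compression and the cast iron in tension. With no external load the two internal forces are equal and opposite, magnitude P.
Equating the net (thermal + elastic) strains gives |α₁ − α₂|·ΔT = P·[1/(A₁E₁) + 1/(A₂E₂)].
|α₁ − α₂|·ΔT = 5.7×10⁻⁶ × 38 = 0.0002166.
1/(A₁E₁) + 1/(A₂E₂) = 1/(1750×194×10³) + 1/(2000×118×10³) = 7.183×10⁻⁹ N⁻¹.
So P = 0.0002166 / 7.183×10⁻⁹ = 30.16 kN.
σ_{stainless steel} = P/A₁ = 30160/1750 = 17.23 MPa, compressive.

σ ≈ 17.2 MPa (compressive)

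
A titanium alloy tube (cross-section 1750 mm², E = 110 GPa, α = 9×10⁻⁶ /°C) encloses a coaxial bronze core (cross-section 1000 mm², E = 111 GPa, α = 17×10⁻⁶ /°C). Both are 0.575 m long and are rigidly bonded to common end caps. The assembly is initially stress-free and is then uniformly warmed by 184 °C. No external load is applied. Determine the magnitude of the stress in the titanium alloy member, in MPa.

Both members must finish at the same length. With the larger α, the bronze tends to over-expand; the plates restrain it, putting the bronze in compression and the titanium alloy in tension. With no external load the two internal forces are equal and opposite, magnitude P.
Setting the final lengths equal and cancelling L: (α₁ − α₂)ΔT = P/(A₁E₁) + P/(A₂E₂).
|α₁ − α₂|·ΔT = 8×10⁻⁶ × 184 = 0.001472.
1/(A₁E₁) + 1/(A₂E₂) = 1/(1750×110×10³) + 1/(1000×111×10³) = 1.42×10⁻⁸ N⁻¹.
P = 0.001472 / 1.42×10⁻⁸ = 103600 N = 103.6 kN.
σ_{titanium alloy} = P/A₁ = 103600/1750 = 59.22 MPa, tensile.

σ ≈ 59.2 MPa (tensile)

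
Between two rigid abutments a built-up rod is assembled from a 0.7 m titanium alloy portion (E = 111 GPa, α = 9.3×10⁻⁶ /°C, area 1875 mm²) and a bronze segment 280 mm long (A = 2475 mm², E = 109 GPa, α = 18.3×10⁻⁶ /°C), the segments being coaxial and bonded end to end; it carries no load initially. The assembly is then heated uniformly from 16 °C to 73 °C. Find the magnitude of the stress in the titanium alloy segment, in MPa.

σ ≈ 80.4 MPa (compressive)

If the supports were absent, the total length change would be Σ αᵢΔT Lᵢ = 9.3×10⁻⁶×57×700 + 18.3×10⁻⁶×57×280 = 0.6631 mm.
Since the ends are fixed, an axial force P builds up, equal in every segment, with P · Σ Lᵢ/(AᵢEᵢ) = δ_free.
Σ Lᵢ/(AᵢEᵢ) = 700/(1875×111×10³) + 280/(2475×109×10³) = 4.401×10⁻⁶ mm/N.
P = 0.6631 / 4.401×10⁻⁶ = 150700 N = 150.7 kN, compressive.
σ_{titanium alloy} = P / A = 150700 / 1875 = 80.36 MPa.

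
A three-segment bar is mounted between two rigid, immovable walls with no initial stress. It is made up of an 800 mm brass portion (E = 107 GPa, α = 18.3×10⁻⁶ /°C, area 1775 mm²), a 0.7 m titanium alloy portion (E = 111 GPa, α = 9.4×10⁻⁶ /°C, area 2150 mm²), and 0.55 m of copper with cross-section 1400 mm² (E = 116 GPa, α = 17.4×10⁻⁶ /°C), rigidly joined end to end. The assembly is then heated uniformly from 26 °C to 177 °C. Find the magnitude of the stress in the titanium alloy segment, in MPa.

Free thermal expansion of the whole bar: Σ αᵢΔT Lᵢ = 18.3×10⁻⁶×151×800 + 9.4×10⁻⁶×151×700 + 17.4×10⁻⁶×151×550 = 4.649 mm.
The walls prevent any net length change, so an axial force P (same in every segment) develops. Compatibility: P · Σ Lᵢ/(AᵢEᵢ) = δ_free.
The series flexibility is Σ Lᵢ/(AᵢEᵢ) = 800/(1775×107×10³) + 700/(2150×111×10³) + 550/(1400×116×10³) = 1.053×10⁻⁵ mm/N.
So P = 4.649 / 1.053×10⁻⁵ = 441.4 kN, compressive.
σ_{titanium alloy} = P / A = 441400 / 2150 = 205.3 MPa.

σ ≈ 205 MPa (compressive)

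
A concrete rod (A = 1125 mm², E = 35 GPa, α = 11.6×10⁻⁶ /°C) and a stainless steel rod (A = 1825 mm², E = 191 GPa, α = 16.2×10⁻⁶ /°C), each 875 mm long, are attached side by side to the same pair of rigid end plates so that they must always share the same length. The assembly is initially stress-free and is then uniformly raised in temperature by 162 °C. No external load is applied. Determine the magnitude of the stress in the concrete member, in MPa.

σ ≈ 23.4 MPa (tensile)

Both members must finish at the same length. With the larger α, the stainless steel tends to over-expand; the plates restrain it, putting the stainless steel in compression and the concrete in tension. With no external load the two internal forces are equal and opposite, magnitude P.
Setting the final lengths equal and cancelling L: (α₁ − α₂)ΔT = P/(A₁E₁) + P/(A₂E₂).
|α₁ − α₂|·ΔT = 4.6×10⁻⁶ × 162 = 0.0007452.
1/(A₁E₁) + 1/(A₂E₂) = 1/(1125×35×10³) + 1/(1825×191×10³) = 2.827×10⁻⁸ N⁻¹.
So P = 0.0007452 / 2.827×10⁻⁸ = 26.36 kN.
σ_{concrete} = P/A₁ = 26360/1125 = 23.43 MPa, tensile.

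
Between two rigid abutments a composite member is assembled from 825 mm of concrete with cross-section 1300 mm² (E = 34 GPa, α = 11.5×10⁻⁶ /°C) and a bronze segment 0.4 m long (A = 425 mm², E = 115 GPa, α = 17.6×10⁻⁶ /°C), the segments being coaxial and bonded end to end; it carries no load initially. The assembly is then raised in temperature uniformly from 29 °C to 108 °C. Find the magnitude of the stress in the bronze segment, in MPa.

Free thermal expansion of the whole bar: Σ αᵢΔT Lᵢ = 11.5×10⁻⁶×79×825 + 17.6×10⁻⁶×79×400 = 1.306 mm.
The walls prevent any net length change, so an axial force P (same in every segment) develops. Compatibility: P · Σ Lᵢ/(AᵢEᵢ) = δ_free.
The series flexibility is Σ Lᵢ/(AᵢEᵢ) = 825/(1300×34×10³) + 400/(425×115×10³) = 2.685×10⁻⁵ mm/N.
Hence P = δ_free / Σ(L/AE) = 1.306/2.685×10⁻⁵ = 48.63 kN (compressive).
σ_{bronze} = P / A = 48630 / 425 = 114.4 MPa.

σ ≈ 114 MPa (compressive)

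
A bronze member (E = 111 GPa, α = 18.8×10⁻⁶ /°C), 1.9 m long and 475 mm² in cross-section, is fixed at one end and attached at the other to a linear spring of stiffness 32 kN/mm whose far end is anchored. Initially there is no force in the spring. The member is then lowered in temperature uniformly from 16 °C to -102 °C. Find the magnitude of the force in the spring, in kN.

Free thermal contraction: δ_free = αΔT L = 18.8×10⁻⁶ × 118 × 1900 = 4.215 mm.
Let P be the tensile force in the spring. The member extends elastically by PL/(AE) and the spring stretches by P/k; together these equal δ_free.
So P = δ_free / [L/(AE) + 1/k] = 4.215 / [ 1900/(475×111×10³) + 1/(32×10³) ].
P = 4.215 / 6.729×10⁻⁵ = 62640 N.

P ≈ 62.6 kN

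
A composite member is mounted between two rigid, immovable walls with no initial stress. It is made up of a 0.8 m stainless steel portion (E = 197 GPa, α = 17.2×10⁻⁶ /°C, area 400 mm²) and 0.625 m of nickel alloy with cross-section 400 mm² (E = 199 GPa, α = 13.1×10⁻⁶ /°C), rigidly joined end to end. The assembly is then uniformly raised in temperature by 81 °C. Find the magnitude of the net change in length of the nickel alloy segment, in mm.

If the supports were absent, the total length change would be Σ αᵢΔT Lᵢ = 17.2×10⁻⁶×81×800 + 13.1×10⁻⁶×81×625 = 1.778 mm.
The walls prevent any net length change, so an axial force P (same in every segment) develops. Compatibility: P · Σ Lᵢ/(AᵢEᵢ) = δ_free.
The series flexibility is Σ Lᵢ/(AᵢEᵢ) = 800/(400×197×10³) + 625/(400×199×10³) = 1.8×10⁻⁵ mm/N.
So P = 1.778 / 1.8×10⁻⁵ = 98.74 kN, compressive.
For the nickel alloy segment, free thermal change = 13.1×10⁻⁶×81×625 = 0.6632 mm and elastic change from P = 98740×625/(400×199×10³) = 0.7753 mm; these oppose, so the net change is 0.112 mm (segment shortens).

|ΔL| ≈ 0.112 mm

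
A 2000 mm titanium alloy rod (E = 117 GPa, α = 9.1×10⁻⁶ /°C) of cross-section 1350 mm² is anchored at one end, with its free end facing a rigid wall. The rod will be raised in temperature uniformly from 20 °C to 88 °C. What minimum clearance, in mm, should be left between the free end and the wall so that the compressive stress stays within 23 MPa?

With no wall the rod would lengthen by αΔT L = 9.1×10⁻⁶ × 68 × 2000 = 1.238 mm.
At the allowable stress the elastic shortening the wall may impose is σL/E = 23 × 2000 / (117×10³) = 0.3932 mm.
The gap must absorb the remainder: g_min = 1.238 − 0.3932 = 0.8444 mm.

g ≈ 0.844 mm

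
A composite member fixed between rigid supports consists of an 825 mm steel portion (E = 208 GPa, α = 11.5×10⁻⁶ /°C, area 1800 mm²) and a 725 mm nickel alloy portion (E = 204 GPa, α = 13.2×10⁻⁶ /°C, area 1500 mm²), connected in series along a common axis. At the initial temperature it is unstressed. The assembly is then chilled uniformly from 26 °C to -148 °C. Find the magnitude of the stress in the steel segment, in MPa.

σ ≈ 403 MPa (tensile)

If the supports were absent, the total length change would be Σ αᵢΔT Lᵢ = 11.5×10⁻⁶×174×825 + 13.2×10⁻⁶×174×725 = 3.316 mm.
The rigid supports impose zero overall length change; the single axial force P common to all segments must satisfy P Σ Lᵢ/(AᵢEᵢ) = δ_free.
The series flexibility is Σ Lᵢ/(AᵢEᵢ) = 825/(1800×208×10³) + 725/(1500×204×10³) = 4.573×10⁻⁶ mm/N.
P = 3.316 / 4.573×10⁻⁶ = 725200 N = 725.2 kN, tensile.
σ_{steel} = P / A = 725200 / 1800 = 402.9 MPa.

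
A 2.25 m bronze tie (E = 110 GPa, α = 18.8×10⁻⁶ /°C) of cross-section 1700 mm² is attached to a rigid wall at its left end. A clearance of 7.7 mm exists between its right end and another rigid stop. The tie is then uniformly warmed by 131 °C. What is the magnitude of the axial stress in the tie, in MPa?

Unrestrained expansion: δ_free = αΔT L = 18.8×10⁻⁶ × 131 × 2250 = 5.541 mm.
This is smaller than the 7.7 mm clearance, so the tie expands freely without reaching the stop — the stress is zero.

σ ≈ 0 MPa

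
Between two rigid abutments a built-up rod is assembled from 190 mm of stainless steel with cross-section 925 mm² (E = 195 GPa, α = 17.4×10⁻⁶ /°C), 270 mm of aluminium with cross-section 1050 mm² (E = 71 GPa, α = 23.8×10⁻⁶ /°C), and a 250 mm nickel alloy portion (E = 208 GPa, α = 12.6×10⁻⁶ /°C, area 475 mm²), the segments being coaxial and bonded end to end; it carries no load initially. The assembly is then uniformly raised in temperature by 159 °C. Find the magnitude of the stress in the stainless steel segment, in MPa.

Free thermal expansion of the whole bar: Σ αᵢΔT Lᵢ = 17.4×10⁻⁶×159×190 + 23.8×10⁻⁶×159×270 + 12.6×10⁻⁶×159×250 = 2.048 mm.
The walls prevent any net length change, so an axial force P (same in every segment) develops. Compatibility: P · Σ Lᵢ/(AᵢEᵢ) = δ_free.
The series flexibility is Σ Lᵢ/(AᵢEᵢ) = 190/(925×195×10³) + 270/(1050×71×10³) + 250/(475×208×10³) = 7.205×10⁻⁶ mm/N.
P = 2.048 / 7.205×10⁻⁶ = 284300 N = 284.3 kN, compressive.
σ_{stainless steel} = P / A = 284300 / 925 = 307.3 MPa.

σ ≈ 307 MPa (compressive)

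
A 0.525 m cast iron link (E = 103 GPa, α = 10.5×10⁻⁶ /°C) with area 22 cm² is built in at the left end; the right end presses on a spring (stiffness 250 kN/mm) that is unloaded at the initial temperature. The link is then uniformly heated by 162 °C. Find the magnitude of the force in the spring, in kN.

P ≈ 141 kN

The unrestrained thermal change is αΔT L = 10.5×10⁻⁶ × 162 × 525 = 0.893 mm.
Let P be the compressive force at the spring. The link shortens elastically by PL/(AE) and the spring compresses by P/k; together these equal δ_free.
P [ L/(AE) + 1/k ] = δ_free → P [ 525/(2200×103×10³) + 1/(250×10³) ] = 0.893.
P = 0.893 / 6.317×10⁻⁶ = 141400 N.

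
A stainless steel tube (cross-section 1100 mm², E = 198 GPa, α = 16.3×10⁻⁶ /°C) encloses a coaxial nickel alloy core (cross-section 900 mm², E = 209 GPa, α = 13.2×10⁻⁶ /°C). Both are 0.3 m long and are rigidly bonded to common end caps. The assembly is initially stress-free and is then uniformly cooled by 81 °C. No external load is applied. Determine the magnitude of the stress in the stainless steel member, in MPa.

σ ≈ 23 MPa (tensile)

Both members must finish at the same length. With the larger α, the stainless steel tends to over-contract; the plates restrain it, putting the stainless steel in tension and the nickel alloy in compression. With no external load the two internal forces are equal and opposite, magnitude P.
Setting the final lengths equal and cancelling L: (α₁ − α₂)ΔT = P/(A₁E₁) + P/(A₂E₂).
|α₁ − α₂|·ΔT = 3.1×10⁻⁶ × 81 = 0.0002511.
1/(A₁E₁) + 1/(A₂E₂) = 1/(1100×198×10³) + 1/(900×209×10³) = 9.908×10⁻⁹ N⁻¹.
So P = 0.0002511 / 9.908×10⁻⁹ = 25.34 kN.
σ_{stainless steel} = P/A₁ = 25340/1100 = 23.04 MPa, tensile.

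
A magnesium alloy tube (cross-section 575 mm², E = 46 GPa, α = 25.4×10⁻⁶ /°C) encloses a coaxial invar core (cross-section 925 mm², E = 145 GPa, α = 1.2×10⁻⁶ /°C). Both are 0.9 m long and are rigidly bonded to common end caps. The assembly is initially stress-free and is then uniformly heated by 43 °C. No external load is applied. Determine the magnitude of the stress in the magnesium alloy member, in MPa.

σ ≈ 40 MPa (compressive)

Equilibrium of a rigid end plate with no external load gives equal and opposite internal forces ±P in the two members. Since α_{magnesium alloy} > α_{invar}, heating drives the magnesium alloy into compression and the invar into tension.
Setting the final lengths equal and cancelling L: (α₁ − α₂)ΔT = P/(A₁E₁) + P/(A₂E₂).
|α₁ − α₂|·ΔT = 24.2×10⁻⁶ × 43 = 0.001041.
1/(A₁E₁) + 1/(A₂E₂) = 1/(575×46×10³) + 1/(925×145×10³) = 4.526×10⁻⁸ N⁻¹.
So P = 0.001041 / 4.526×10⁻⁸ = 22.99 kN.
σ_{magnesium alloy} = P/A₁ = 22990/575 = 39.98 MPa, compressive.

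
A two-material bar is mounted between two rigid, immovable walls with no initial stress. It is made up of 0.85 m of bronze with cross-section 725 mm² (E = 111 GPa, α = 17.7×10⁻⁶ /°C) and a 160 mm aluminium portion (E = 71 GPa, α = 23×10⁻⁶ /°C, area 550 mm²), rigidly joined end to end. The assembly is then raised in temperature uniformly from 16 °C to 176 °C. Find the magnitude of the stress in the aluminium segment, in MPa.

If the supports were absent, the total length change would be Σ αᵢΔT Lᵢ = 17.7×10⁻⁶×160×850 + 23×10⁻⁶×160×160 = 2.996 mm.
Since the ends are fixed, an axial force P builds up, equal in every segment, with P · Σ Lᵢ/(AᵢEᵢ) = δ_free.
The series flexibility is Σ Lᵢ/(AᵢEᵢ) = 850/(725×111×10³) + 160/(550×71×10³) = 1.466×10⁻⁵ mm/N.
Hence P = δ_free / Σ(L/AE) = 2.996/1.466×10⁻⁵ = 204.4 kN (compressive).
σ_{aluminium} = P / A = 204400 / 550 = 371.6 MPa.

σ ≈ 372 MPa (compressive)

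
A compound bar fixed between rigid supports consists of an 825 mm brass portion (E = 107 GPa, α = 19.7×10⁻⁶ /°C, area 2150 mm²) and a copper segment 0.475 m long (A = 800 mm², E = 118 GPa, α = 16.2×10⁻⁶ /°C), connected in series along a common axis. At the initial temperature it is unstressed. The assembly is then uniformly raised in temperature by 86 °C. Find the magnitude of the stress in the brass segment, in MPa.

Free thermal expansion of the whole bar: Σ αᵢΔT Lᵢ = 19.7×10⁻⁶×86×825 + 16.2×10⁻⁶×86×475 = 2.059 mm.
The walls prevent any net length change, so an axial force P (same in every segment) develops. Compatibility: P · Σ Lᵢ/(AᵢEᵢ) = δ_free.
The series flexibility is Σ Lᵢ/(AᵢEᵢ) = 825/(2150×107×10³) + 475/(800×118×10³) = 8.618×10⁻⁶ mm/N.
P = 2.059 / 8.618×10⁻⁶ = 239000 N = 239 kN, compressive.
σ_{brass} = P / A = 239000 / 2150 = 111.2 MPa.

σ ≈ 111 MPa (compressive)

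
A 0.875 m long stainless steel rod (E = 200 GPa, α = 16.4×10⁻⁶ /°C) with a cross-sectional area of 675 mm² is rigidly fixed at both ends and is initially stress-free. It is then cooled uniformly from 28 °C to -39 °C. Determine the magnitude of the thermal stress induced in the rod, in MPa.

The supports are rigid, so the total axial strain is zero. The restrained thermal strain is ε = αΔT = 16.4×10⁻⁶ × 67 = 1098.8×10⁻⁶.
The stress required to suppress this strain is σ = Eε = 200×10³ × 1098.8×10⁻⁶ = 219.8 MPa, tensile since the rod is trying to contract.

σ ≈ 220 MPa (tensile)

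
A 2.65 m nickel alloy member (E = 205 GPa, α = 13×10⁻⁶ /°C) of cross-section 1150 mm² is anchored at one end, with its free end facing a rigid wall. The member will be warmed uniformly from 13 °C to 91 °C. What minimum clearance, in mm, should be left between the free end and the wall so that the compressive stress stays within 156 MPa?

g ≈ 0.671 mm

Free expansion if unrestrained: δ_free = αΔT L = 13×10⁻⁶ × 78 × 2650 = 2.687 mm.
A stress of 156 MPa corresponds to the wall pushing the member back by σL/E = 156×2650/(205×10³) = 2.017 mm.
The gap must absorb the remainder: g_min = 2.687 − 2.017 = 0.6705 mm.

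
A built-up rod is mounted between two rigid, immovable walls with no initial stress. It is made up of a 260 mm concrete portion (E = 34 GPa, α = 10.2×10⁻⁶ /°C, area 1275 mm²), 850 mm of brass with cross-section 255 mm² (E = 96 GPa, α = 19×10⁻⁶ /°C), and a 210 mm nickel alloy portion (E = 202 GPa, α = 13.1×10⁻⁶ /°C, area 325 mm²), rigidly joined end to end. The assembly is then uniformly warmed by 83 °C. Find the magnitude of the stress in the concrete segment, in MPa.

σ ≈ 31.9 MPa (compressive)

Free thermal expansion of the whole bar: Σ αᵢΔT Lᵢ = 10.2×10⁻⁶×83×260 + 19×10⁻⁶×83×850 + 13.1×10⁻⁶×83×210 = 1.789 mm.
The rigid supports impose zero overall length change; the single axial force P common to all segments must satisfy P Σ Lᵢ/(AᵢEᵢ) = δ_free.
Σ Lᵢ/(AᵢEᵢ) = 260/(1275×34×10³) + 850/(255×96×10³) + 210/(325×202×10³) = 4.392×10⁻⁵ mm/N.
Hence P = δ_free / Σ(L/AE) = 1.789/4.392×10⁻⁵ = 40.73 kN (compressive).
σ_{concrete} = P / A = 40730 / 1275 = 31.95 MPa.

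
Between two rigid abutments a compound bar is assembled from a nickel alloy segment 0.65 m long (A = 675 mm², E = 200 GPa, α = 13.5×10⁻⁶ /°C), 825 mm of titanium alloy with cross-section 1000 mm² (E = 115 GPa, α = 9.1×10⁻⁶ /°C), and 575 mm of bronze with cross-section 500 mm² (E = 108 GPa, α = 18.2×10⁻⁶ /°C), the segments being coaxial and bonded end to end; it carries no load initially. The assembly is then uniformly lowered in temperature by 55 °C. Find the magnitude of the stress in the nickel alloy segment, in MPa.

σ ≈ 96.3 MPa (tensile)

If the supports were absent, the total length change would be Σ αᵢΔT Lᵢ = 13.5×10⁻⁶×55×650 + 9.1×10⁻⁶×55×825 + 18.2×10⁻⁶×55×575 = 1.471 mm.
Since the ends are fixed, an axial force P builds up, equal in every segment, with P · Σ Lᵢ/(AᵢEᵢ) = δ_free.
The series flexibility is Σ Lᵢ/(AᵢEᵢ) = 650/(675×200×10³) + 825/(1000×115×10³) + 575/(500×108×10³) = 2.264×10⁻⁵ mm/N.
So P = 1.471 / 2.264×10⁻⁵ = 64.99 kN, tensile.
σ_{nickel alloy} = P / A = 64990 / 675 = 96.28 MPa.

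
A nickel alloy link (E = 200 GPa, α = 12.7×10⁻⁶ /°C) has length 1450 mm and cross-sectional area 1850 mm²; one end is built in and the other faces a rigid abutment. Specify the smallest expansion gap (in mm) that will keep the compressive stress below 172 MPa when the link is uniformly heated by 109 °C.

Free expansion if unrestrained: δ_free = αΔT L = 12.7×10⁻⁶ × 109 × 1450 = 2.007 mm.
A stress of 172 MPa corresponds to the wall pushing the link back by σL/E = 172×1450/(200×10³) = 1.247 mm.
So the gap has to take up the difference, g_min = δ_free − σL/E = 2.007 − 1.247 = 0.7602 mm.

g ≈ 0.76 mm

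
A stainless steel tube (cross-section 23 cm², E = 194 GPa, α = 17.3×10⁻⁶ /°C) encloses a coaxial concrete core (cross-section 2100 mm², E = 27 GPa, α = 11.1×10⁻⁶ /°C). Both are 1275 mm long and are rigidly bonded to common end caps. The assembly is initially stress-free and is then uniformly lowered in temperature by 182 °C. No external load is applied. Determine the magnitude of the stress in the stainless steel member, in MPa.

σ ≈ 24.7 MPa (tensile)

Both members must finish at the same length. With the larger α, the stainless steel tends to over-contract; the plates restrain it, putting the stainless steel in tension and the concrete in compression. With no external load the two internal forces are equal and opposite, magnitude P.
Setting the final lengths equal and cancelling L: (α₁ − α₂)ΔT = P/(A₁E₁) + P/(A₂E₂).
|α₁ − α₂|·ΔT = 6.2×10⁻⁶ × 182 = 0.001128.
1/(A₁E₁) + 1/(A₂E₂) = 1/(2300×194×10³) + 1/(2100×27×10³) = 1.988×10⁻⁸ N⁻¹.
So P = 0.001128 / 1.988×10⁻⁸ = 56.77 kN.
σ_{stainless steel} = P/A₁ = 56770/2300 = 24.68 MPa, tensile.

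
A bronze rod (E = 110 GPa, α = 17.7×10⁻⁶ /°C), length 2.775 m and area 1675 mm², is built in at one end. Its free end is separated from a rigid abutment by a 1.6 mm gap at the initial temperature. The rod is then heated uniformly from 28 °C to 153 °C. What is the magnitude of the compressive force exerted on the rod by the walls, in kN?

Free thermal elongation = αΔT L = 17.7×10⁻⁶ × 125 × 2775 = 6.14 mm.
This exceeds the 1.6 mm gap, so the wall pushes back. The portion of expansion that must be recovered elastically is δ_free − gap = 6.14 − 1.6 = 4.54 mm.
So σ = E(δ_free − g)/L = 110×10³ × 4.54/2775 = 180 MPa.
P = σA = 180 × 1675 = 301.4 kN.

P ≈ 301 kN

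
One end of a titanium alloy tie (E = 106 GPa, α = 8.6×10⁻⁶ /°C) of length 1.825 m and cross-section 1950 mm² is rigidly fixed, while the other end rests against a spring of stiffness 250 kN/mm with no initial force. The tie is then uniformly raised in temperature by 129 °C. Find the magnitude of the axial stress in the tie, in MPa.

Free thermal expansion: δ_free = αΔT L = 8.6×10⁻⁶ × 129 × 1825 = 2.025 mm.
Let P be the compressive force at the spring. The tie shortens elastically by PL/(AE) and the spring compresses by P/k; together these equal δ_free.
P [ L/(AE) + 1/k ] = δ_free → P [ 1825/(1950×106×10³) + 1/(250×10³) ] = 2.025.
P = 2.025 / 1.283×10⁻⁵ = 157800 N.
σ = P/A = 157800/1950 = 80.93 MPa.

σ ≈ 80.9 MPa (compressive)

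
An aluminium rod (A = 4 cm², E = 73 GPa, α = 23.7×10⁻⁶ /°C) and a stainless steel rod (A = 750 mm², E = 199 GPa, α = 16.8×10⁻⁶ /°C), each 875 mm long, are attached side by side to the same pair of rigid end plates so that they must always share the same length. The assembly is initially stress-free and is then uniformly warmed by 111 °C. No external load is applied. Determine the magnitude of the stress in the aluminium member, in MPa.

Both members must finish at the same length. With the larger α, the aluminium tends to over-expand; the plates restrain it, putting the aluminium in compression and the stainless steel in tension. With no external load the two internal forces are equal and opposite, magnitude P.
Setting the final lengths equal and cancelling L: (α₁ − α₂)ΔT = P/(A₁E₁) + P/(A₂E₂).
|α₁ − α₂|·ΔT = 6.9×10⁻⁶ × 111 = 0.0007659.
1/(A₁E₁) + 1/(A₂E₂) = 1/(400×73×10³) + 1/(750×199×10³) = 4.095×10⁻⁸ N⁻¹.
So P = 0.0007659 / 4.095×10⁻⁸ = 18.7 kN.
σ_{aluminium} = P/A₁ = 18700/400 = 46.76 MPa, compressive.

σ ≈ 46.8 MPa (compressive)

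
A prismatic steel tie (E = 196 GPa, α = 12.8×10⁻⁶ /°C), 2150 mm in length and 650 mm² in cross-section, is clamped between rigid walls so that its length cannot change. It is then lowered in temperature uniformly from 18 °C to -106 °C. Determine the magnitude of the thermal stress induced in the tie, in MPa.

With length fixed, the mechanical strain must cancel the thermal strain αΔT = 12.8×10⁻⁶ × 124 = 1587.2×10⁻⁶.
σ = EαΔT = 196×10³ × 12.8×10⁻⁶ × 124 = 311.1 MPa (tensile; the tie is trying to contract).

σ ≈ 311 MPa (tensile)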